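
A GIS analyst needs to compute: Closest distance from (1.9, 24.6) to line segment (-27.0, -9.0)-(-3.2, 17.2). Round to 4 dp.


Project P onto AB: t = 1 (clamped to [0,1])
Closest point on segment: (-3.2, 17.2)
Distance: 8.9872

8.9872


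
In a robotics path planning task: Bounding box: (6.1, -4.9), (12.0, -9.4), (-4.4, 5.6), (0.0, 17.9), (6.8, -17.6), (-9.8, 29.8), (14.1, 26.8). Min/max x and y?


x range: [-9.8, 14.1]
y range: [-17.6, 29.8]
Bounding box: (-9.8,-17.6) to (14.1,29.8)

(-9.8,-17.6) to (14.1,29.8)


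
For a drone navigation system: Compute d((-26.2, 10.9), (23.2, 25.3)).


dx=49.4, dy=14.4
d^2 = 49.4^2 + 14.4^2 = 2647.72
d = sqrt(2647.72) = 51.456

51.456


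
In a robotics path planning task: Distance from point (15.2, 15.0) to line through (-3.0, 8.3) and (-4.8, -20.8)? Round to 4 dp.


|cross product| = 517.56
|line direction| = sqrt(850.05) = 29.1556
Distance = 517.56/sqrt(850.05) = 17.7516

17.7516


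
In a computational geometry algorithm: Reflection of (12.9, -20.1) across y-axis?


Reflection over y-axis: (x,y) -> (-x,y)
(12.9, -20.1) -> (-12.9, -20.1)

(-12.9, -20.1)


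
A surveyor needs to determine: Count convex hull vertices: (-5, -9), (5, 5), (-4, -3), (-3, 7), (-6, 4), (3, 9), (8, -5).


Convex hull vertices (CCW): (-6, 4), (-5, -9), (8, -5), (5, 5), (3, 9), (-3, 7)
Count = 6

6


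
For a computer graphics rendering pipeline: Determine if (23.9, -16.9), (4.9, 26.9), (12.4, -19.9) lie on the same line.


Cross product: (4.9-23.9)*((-19.9)-(-16.9)) - (26.9-(-16.9))*(12.4-23.9)
= 560.7

No, not collinear


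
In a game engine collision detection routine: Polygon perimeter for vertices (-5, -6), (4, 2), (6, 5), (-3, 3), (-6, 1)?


Sides: (-5, -6)->(4, 2): sqrt(145) = 12.041595, (4, 2)->(6, 5): sqrt(13) = 3.605551, (6, 5)->(-3, 3): sqrt(85) = 9.219544, (-3, 3)->(-6, 1): sqrt(13) = 3.605551, (-6, 1)->(-5, -6): sqrt(50) = 7.071068
Sum = 35.543309
Perimeter = 35.5433

35.5433


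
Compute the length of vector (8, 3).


|u| = sqrt(8^2 + 3^2) = sqrt(73) = 8.544

8.544


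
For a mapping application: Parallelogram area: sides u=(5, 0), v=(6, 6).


|u x v| = |5*6 - 0*6|
= |30 - 0| = 30

30


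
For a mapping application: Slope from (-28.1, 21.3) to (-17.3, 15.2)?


slope = (y2-y1)/(x2-x1) = (15.2-21.3)/((-17.3)-(-28.1)) = (-6.1)/10.8 = -0.5648

-0.5648


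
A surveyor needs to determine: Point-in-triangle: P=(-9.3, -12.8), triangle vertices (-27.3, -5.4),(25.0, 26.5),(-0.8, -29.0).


Cross products: AB x AP = -961.22, BC x BP = -889.71, CA x CP = -228.7
All same sign? yes

Yes, inside


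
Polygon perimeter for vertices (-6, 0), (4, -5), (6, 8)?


Sides: (-6, 0)->(4, -5): sqrt(125) = 11.18034, (4, -5)->(6, 8): sqrt(173) = 13.152946, (6, 8)->(-6, 0): sqrt(208) = 14.422205
Sum = 38.755491
Perimeter = 38.7555

38.7555


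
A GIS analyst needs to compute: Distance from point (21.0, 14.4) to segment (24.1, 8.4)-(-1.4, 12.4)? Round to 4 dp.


Project P onto AB: t = 0.1547 (clamped to [0,1])
Closest point on segment: (20.1559, 9.0187)
Distance: 5.4471

5.4471


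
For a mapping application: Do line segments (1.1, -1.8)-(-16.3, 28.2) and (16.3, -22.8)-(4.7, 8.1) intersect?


Cross products: d1=226.08, d2=415.74, d3=-90.6, d4=-280.26
d1*d2 < 0 and d3*d4 < 0? no

No, they don't intersect


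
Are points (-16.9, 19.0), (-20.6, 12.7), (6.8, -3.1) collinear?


Cross product: ((-20.6)-(-16.9))*((-3.1)-19) - (12.7-19)*(6.8-(-16.9))
= 231.08

No, not collinear


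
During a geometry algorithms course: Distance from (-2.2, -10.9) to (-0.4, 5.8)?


dx=1.8, dy=16.7
d^2 = 1.8^2 + 16.7^2 = 282.13
d = sqrt(282.13) = 16.7967

16.7967


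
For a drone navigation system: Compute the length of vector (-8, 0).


|u| = sqrt((-8)^2 + 0^2) = sqrt(64) = 8

8


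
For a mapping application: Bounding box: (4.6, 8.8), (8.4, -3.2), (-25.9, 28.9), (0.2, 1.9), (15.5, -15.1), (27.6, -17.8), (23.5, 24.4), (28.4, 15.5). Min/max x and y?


x range: [-25.9, 28.4]
y range: [-17.8, 28.9]
Bounding box: (-25.9,-17.8) to (28.4,28.9)

(-25.9,-17.8) to (28.4,28.9)


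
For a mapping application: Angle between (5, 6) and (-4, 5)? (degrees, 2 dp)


u.v = 10, |u| = sqrt(61) = 7.8102, |v| = sqrt(41) = 6.4031
cos(theta) = u.v/(|u||v|) = 10/sqrt(2501) = 0.19996
theta = acos(0.19996) = 78.47 degrees

78.47 degrees


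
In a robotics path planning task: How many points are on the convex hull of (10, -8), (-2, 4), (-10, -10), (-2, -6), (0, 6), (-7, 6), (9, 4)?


Convex hull vertices (CCW): (-10, -10), (10, -8), (9, 4), (0, 6), (-7, 6)
Count = 5

5


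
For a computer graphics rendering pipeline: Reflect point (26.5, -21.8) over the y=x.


Reflection over y=x: (x,y) -> (y,x)
(26.5, -21.8) -> (-21.8, 26.5)

(-21.8, 26.5)


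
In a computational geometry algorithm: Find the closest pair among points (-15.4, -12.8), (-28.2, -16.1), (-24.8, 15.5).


d(P0,P1) = 13.2185, d(P0,P2) = 29.8203, d(P1,P2) = 31.7824
Closest: P0 and P1

Closest pair: (-15.4, -12.8) and (-28.2, -16.1), distance = 13.2185


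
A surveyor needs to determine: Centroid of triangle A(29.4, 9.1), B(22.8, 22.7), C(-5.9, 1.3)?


Centroid = ((x_A+x_B+x_C)/3, (y_A+y_B+y_C)/3)
= ((29.4+22.8+(-5.9))/3, (9.1+22.7+1.3)/3)
= (15.4333, 11.0333)

(15.4333, 11.0333)


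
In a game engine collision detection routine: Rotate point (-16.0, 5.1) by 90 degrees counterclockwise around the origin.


90° CCW: (x,y) -> (-y, x)
(-16,5.1) -> (-5.1, -16)

(-5.1, -16)


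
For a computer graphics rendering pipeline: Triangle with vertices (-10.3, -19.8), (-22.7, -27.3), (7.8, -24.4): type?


Side lengths squared: AB^2=210.01, BC^2=938.66, CA^2=348.77
Sorted: [210.01, 348.77, 938.66]
By sides: Scalene, By angles: Obtuse

Scalene, Obtuse


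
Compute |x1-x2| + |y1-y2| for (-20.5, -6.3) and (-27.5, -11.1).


|(-20.5)-(-27.5)| + |(-6.3)-(-11.1)| = 7 + 4.8 = 11.8

11.8


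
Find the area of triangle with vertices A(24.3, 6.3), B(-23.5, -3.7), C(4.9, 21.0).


Area = |x_A(y_B-y_C) + x_B(y_C-y_A) + x_C(y_A-y_B)|/2
= |(-600.21) + (-345.45) + 49|/2
= 896.66/2 = 448.33

448.33


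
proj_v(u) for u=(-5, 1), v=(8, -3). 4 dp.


u.v = -43, |v| = sqrt(73) = 8.544
Scalar projection = u.v / |v| = -43 / sqrt(73) = -5.0328

-5.0328


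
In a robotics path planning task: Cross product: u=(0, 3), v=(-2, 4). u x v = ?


u x v = u_x*v_y - u_y*v_x = 0*4 - 3*(-2)
= 0 - (-6) = 6

6


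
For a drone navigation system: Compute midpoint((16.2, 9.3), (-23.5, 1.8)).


M = ((16.2+(-23.5))/2, (9.3+1.8)/2)
= (-3.65, 5.55)

(-3.65, 5.55)


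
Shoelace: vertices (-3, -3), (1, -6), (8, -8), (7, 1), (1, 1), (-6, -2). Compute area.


Shoelace sum: ((-3)*(-6) - 1*(-3)) + (1*(-8) - 8*(-6)) + (8*1 - 7*(-8)) + (7*1 - 1*1) + (1*(-2) - (-6)*1) + ((-6)*(-3) - (-3)*(-2))
= 147
Area = |147|/2 = 73.5

73.5


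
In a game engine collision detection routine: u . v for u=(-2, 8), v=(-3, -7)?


u . v = u_x*v_x + u_y*v_y = (-2)*(-3) + 8*(-7)
= 6 + (-56) = -50

-50


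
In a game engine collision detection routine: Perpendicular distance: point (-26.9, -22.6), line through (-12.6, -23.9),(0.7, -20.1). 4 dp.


|cross product| = 71.63
|line direction| = sqrt(191.33) = 13.8322
Distance = 71.63/sqrt(191.33) = 5.1785

5.1785


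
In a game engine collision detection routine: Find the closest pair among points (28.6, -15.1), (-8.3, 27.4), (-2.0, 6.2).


d(P0,P1) = 56.2837, d(P0,P2) = 37.2834, d(P1,P2) = 22.1163
Closest: P1 and P2

Closest pair: (-8.3, 27.4) and (-2.0, 6.2), distance = 22.1163


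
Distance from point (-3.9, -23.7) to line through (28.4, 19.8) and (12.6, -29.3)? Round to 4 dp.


|cross product| = 898.63
|line direction| = sqrt(2660.45) = 51.5796
Distance = 898.63/sqrt(2660.45) = 17.4222

17.4222


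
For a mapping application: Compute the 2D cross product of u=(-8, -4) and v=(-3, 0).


u x v = u_x*v_y - u_y*v_x = (-8)*0 - (-4)*(-3)
= 0 - 12 = -12

-12


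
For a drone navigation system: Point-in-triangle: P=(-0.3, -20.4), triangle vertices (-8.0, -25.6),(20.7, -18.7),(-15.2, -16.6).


Cross products: AB x AP = 96.11, BC x BP = 105.13, CA x CP = 106.74
All same sign? yes

Yes, inside


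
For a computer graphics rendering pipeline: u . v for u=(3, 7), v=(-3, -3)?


u . v = u_x*v_x + u_y*v_y = 3*(-3) + 7*(-3)
= (-9) + (-21) = -30

-30


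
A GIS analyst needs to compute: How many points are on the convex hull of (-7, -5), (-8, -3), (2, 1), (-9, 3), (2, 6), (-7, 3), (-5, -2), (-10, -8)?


Convex hull vertices (CCW): (-10, -8), (2, 1), (2, 6), (-9, 3)
Count = 4

4


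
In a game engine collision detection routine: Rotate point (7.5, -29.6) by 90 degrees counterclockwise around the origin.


90° CCW: (x,y) -> (-y, x)
(7.5,-29.6) -> (29.6, 7.5)

(29.6, 7.5)


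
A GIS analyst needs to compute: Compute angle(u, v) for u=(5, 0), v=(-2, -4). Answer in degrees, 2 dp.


u.v = -10, |u| = sqrt(25) = 5, |v| = sqrt(20) = 4.4721
cos(theta) = u.v/(|u||v|) = -10/sqrt(500) = -0.447214
theta = acos(-0.447214) = 116.57 degrees

116.57 degrees


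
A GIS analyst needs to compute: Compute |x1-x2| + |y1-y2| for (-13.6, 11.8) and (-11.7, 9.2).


|(-13.6)-(-11.7)| + |11.8-9.2| = 1.9 + 2.6 = 4.5

4.5


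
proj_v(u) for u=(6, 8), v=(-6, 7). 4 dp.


u.v = 20, |v| = sqrt(85) = 9.2195
Scalar projection = u.v / |v| = 20 / sqrt(85) = 2.1693

2.1693


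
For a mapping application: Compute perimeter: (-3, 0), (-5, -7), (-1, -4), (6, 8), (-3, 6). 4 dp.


Sides: (-3, 0)->(-5, -7): sqrt(53) = 7.28011, (-5, -7)->(-1, -4): sqrt(25) = 5, (-1, -4)->(6, 8): sqrt(193) = 13.892444, (6, 8)->(-3, 6): sqrt(85) = 9.219544, (-3, 6)->(-3, 0): sqrt(36) = 6
Sum = 41.392098
Perimeter = 41.3921

41.3921


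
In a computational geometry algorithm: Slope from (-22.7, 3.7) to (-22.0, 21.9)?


slope = (y2-y1)/(x2-x1) = (21.9-3.7)/((-22)-(-22.7)) = 18.2/0.7 = 26

26


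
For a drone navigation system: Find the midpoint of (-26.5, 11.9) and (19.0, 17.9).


M = (((-26.5)+19)/2, (11.9+17.9)/2)
= (-3.75, 14.9)

(-3.75, 14.9)


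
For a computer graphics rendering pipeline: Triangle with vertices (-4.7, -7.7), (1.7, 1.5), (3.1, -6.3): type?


Side lengths squared: AB^2=125.6, BC^2=62.8, CA^2=62.8
Sorted: [62.8, 62.8, 125.6]
By sides: Isosceles, By angles: Right

Isosceles, Right


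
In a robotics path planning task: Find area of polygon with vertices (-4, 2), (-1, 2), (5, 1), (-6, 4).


Shoelace sum: ((-4)*2 - (-1)*2) + ((-1)*1 - 5*2) + (5*4 - (-6)*1) + ((-6)*2 - (-4)*4)
= 13
Area = |13|/2 = 6.5

6.5


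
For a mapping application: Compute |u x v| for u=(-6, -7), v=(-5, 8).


|u x v| = |(-6)*8 - (-7)*(-5)|
= |(-48) - 35| = 83

83


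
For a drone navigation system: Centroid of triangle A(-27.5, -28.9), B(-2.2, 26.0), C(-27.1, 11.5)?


Centroid = ((x_A+x_B+x_C)/3, (y_A+y_B+y_C)/3)
= (((-27.5)+(-2.2)+(-27.1))/3, ((-28.9)+26+11.5)/3)
= (-18.9333, 2.8667)

(-18.9333, 2.8667)


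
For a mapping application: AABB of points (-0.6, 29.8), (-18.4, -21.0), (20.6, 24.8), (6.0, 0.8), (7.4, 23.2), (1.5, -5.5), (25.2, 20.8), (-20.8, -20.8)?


x range: [-20.8, 25.2]
y range: [-21, 29.8]
Bounding box: (-20.8,-21) to (25.2,29.8)

(-20.8,-21) to (25.2,29.8)


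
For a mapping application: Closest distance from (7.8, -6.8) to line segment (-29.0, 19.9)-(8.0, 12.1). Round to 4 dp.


Project P onto AB: t = 1 (clamped to [0,1])
Closest point on segment: (8, 12.1)
Distance: 18.9011

18.9011


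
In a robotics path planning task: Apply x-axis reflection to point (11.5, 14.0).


Reflection over x-axis: (x,y) -> (x,-y)
(11.5, 14) -> (11.5, -14)

(11.5, -14)


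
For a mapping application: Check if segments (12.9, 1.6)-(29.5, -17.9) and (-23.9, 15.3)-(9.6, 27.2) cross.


Cross products: d1=-896.87, d2=-1747.66, d3=-490.18, d4=360.61
d1*d2 < 0 and d3*d4 < 0? no

No, they don't intersect


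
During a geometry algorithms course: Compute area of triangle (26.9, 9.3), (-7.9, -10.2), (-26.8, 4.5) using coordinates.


Area = |x_A(y_B-y_C) + x_B(y_C-y_A) + x_C(y_A-y_B)|/2
= |(-395.43) + 37.92 + (-522.6)|/2
= 880.11/2 = 440.055

440.055


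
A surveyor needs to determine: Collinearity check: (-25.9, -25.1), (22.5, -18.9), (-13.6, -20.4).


Cross product: (22.5-(-25.9))*((-20.4)-(-25.1)) - ((-18.9)-(-25.1))*((-13.6)-(-25.9))
= 151.22

No, not collinear


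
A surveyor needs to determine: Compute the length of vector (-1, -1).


|u| = sqrt((-1)^2 + (-1)^2) = sqrt(2) = 1.4142

1.4142


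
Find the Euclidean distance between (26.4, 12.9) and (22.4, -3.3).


dx=-4, dy=-16.2
d^2 = (-4)^2 + (-16.2)^2 = 278.44
d = sqrt(278.44) = 16.6865

16.6865


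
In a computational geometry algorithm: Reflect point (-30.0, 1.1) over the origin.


Reflection over origin: (x,y) -> (-x,-y)
(-30, 1.1) -> (30, -1.1)

(30, -1.1)


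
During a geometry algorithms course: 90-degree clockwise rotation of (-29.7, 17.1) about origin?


90° CW: (x,y) -> (y, -x)
(-29.7,17.1) -> (17.1, 29.7)

(17.1, 29.7)


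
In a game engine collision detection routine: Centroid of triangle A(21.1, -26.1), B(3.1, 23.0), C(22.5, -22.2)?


Centroid = ((x_A+x_B+x_C)/3, (y_A+y_B+y_C)/3)
= ((21.1+3.1+22.5)/3, ((-26.1)+23+(-22.2))/3)
= (15.5667, -8.4333)

(15.5667, -8.4333)


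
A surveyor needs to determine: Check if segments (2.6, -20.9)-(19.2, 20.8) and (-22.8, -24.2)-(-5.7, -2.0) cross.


Cross products: d1=-507.45, d2=-162.9, d3=1004.4, d4=659.85
d1*d2 < 0 and d3*d4 < 0? no

No, they don't intersect


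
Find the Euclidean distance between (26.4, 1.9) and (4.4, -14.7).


dx=-22, dy=-16.6
d^2 = (-22)^2 + (-16.6)^2 = 759.56
d = sqrt(759.56) = 27.5601

27.5601


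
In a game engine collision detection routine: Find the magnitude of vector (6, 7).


|u| = sqrt(6^2 + 7^2) = sqrt(85) = 9.2195

9.2195


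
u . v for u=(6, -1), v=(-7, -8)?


u . v = u_x*v_x + u_y*v_y = 6*(-7) + (-1)*(-8)
= (-42) + 8 = -34

-34


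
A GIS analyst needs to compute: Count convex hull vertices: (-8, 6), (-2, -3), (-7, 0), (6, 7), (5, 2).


Convex hull vertices (CCW): (-8, 6), (-7, 0), (-2, -3), (5, 2), (6, 7)
Count = 5

5


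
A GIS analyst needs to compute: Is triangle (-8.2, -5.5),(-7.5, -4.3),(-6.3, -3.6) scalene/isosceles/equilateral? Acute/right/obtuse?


Side lengths squared: AB^2=1.93, BC^2=1.93, CA^2=7.22
Sorted: [1.93, 1.93, 7.22]
By sides: Isosceles, By angles: Obtuse

Isosceles, Obtuse


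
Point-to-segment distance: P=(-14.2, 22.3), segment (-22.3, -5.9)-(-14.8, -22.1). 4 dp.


Project P onto AB: t = 0 (clamped to [0,1])
Closest point on segment: (-22.3, -5.9)
Distance: 29.3402

29.3402


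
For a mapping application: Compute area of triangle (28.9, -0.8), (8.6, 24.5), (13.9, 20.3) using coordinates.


Area = |x_A(y_B-y_C) + x_B(y_C-y_A) + x_C(y_A-y_B)|/2
= |121.38 + 181.46 + (-351.67)|/2
= 48.83/2 = 24.415

24.415


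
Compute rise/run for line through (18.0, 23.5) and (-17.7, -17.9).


slope = (y2-y1)/(x2-x1) = ((-17.9)-23.5)/((-17.7)-18) = (-41.4)/(-35.7) = 1.1597

1.1597


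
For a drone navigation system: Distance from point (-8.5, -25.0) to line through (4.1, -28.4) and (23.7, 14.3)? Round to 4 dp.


|cross product| = 604.66
|line direction| = sqrt(2207.45) = 46.9835
Distance = 604.66/sqrt(2207.45) = 12.8696

12.8696


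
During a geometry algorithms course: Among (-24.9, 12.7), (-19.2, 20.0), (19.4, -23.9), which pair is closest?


d(P0,P1) = 9.2617, d(P0,P2) = 57.4635, d(P1,P2) = 58.4566
Closest: P0 and P1

Closest pair: (-24.9, 12.7) and (-19.2, 20.0), distance = 9.2617


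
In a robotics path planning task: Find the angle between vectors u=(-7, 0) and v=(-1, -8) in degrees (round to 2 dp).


u.v = 7, |u| = sqrt(49) = 7, |v| = sqrt(65) = 8.0623
cos(theta) = u.v/(|u||v|) = 7/sqrt(3185) = 0.124035
theta = acos(0.124035) = 82.87 degrees

82.87 degrees


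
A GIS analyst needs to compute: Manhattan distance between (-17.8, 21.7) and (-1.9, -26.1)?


|(-17.8)-(-1.9)| + |21.7-(-26.1)| = 15.9 + 47.8 = 63.7

63.7


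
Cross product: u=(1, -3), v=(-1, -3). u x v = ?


u x v = u_x*v_y - u_y*v_x = 1*(-3) - (-3)*(-1)
= (-3) - 3 = -6

-6


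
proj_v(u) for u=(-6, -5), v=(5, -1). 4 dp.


u.v = -25, |v| = sqrt(26) = 5.099
Scalar projection = u.v / |v| = -25 / sqrt(26) = -4.9029

-4.9029


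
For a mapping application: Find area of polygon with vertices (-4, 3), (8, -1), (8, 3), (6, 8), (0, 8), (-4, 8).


Shoelace sum: ((-4)*(-1) - 8*3) + (8*3 - 8*(-1)) + (8*8 - 6*3) + (6*8 - 0*8) + (0*8 - (-4)*8) + ((-4)*3 - (-4)*8)
= 158
Area = |158|/2 = 79

79


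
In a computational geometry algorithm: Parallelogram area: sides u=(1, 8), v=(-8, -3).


|u x v| = |1*(-3) - 8*(-8)|
= |(-3) - (-64)| = 61

61


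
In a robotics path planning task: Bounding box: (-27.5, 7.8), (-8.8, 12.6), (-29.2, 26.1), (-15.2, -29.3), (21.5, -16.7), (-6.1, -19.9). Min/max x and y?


x range: [-29.2, 21.5]
y range: [-29.3, 26.1]
Bounding box: (-29.2,-29.3) to (21.5,26.1)

(-29.2,-29.3) to (21.5,26.1)


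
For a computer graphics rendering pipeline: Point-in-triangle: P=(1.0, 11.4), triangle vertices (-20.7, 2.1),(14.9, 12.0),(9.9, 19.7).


Cross products: AB x AP = 116.25, BC x BP = 110.03, CA x CP = 97.34
All same sign? yes

Yes, inside


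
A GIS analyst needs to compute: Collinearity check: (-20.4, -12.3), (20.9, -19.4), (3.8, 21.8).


Cross product: (20.9-(-20.4))*(21.8-(-12.3)) - ((-19.4)-(-12.3))*(3.8-(-20.4))
= 1580.15

No, not collinear


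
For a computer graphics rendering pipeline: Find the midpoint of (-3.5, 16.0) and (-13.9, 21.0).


M = (((-3.5)+(-13.9))/2, (16+21)/2)
= (-8.7, 18.5)

(-8.7, 18.5)


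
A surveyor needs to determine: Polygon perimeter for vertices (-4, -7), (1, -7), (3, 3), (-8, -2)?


Sides: (-4, -7)->(1, -7): sqrt(25) = 5, (1, -7)->(3, 3): sqrt(104) = 10.198039, (3, 3)->(-8, -2): sqrt(146) = 12.083046, (-8, -2)->(-4, -7): sqrt(41) = 6.403124
Sum = 33.684209
Perimeter = 33.6842

33.6842


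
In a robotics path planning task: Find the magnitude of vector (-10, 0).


|u| = sqrt((-10)^2 + 0^2) = sqrt(100) = 10

10


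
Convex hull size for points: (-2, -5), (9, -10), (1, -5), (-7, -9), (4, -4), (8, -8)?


Convex hull vertices (CCW): (-7, -9), (9, -10), (8, -8), (4, -4), (-2, -5)
Count = 5

5


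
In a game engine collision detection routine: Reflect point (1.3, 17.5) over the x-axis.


Reflection over x-axis: (x,y) -> (x,-y)
(1.3, 17.5) -> (1.3, -17.5)

(1.3, -17.5)


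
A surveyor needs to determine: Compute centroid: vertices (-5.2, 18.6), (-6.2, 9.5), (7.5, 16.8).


Centroid = ((x_A+x_B+x_C)/3, (y_A+y_B+y_C)/3)
= (((-5.2)+(-6.2)+7.5)/3, (18.6+9.5+16.8)/3)
= (-1.3, 14.9667)

(-1.3, 14.9667)


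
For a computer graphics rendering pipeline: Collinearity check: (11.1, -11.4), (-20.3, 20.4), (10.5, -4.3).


Cross product: ((-20.3)-11.1)*((-4.3)-(-11.4)) - (20.4-(-11.4))*(10.5-11.1)
= -203.86

No, not collinear


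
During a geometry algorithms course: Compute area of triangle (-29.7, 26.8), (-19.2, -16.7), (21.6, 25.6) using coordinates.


Area = |x_A(y_B-y_C) + x_B(y_C-y_A) + x_C(y_A-y_B)|/2
= |1256.31 + 23.04 + 939.6|/2
= 2218.95/2 = 1109.475

1109.475


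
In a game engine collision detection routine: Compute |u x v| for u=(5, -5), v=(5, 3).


|u x v| = |5*3 - (-5)*5|
= |15 - (-25)| = 40

40


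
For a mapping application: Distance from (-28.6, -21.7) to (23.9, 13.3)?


dx=52.5, dy=35
d^2 = 52.5^2 + 35^2 = 3981.25
d = sqrt(3981.25) = 63.0971

63.0971


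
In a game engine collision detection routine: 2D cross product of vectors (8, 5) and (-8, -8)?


u x v = u_x*v_y - u_y*v_x = 8*(-8) - 5*(-8)
= (-64) - (-40) = -24

-24


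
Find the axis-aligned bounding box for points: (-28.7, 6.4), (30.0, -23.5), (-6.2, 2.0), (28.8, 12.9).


x range: [-28.7, 30]
y range: [-23.5, 12.9]
Bounding box: (-28.7,-23.5) to (30,12.9)

(-28.7,-23.5) to (30,12.9)


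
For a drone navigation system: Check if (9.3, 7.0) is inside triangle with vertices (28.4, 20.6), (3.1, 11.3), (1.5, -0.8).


Cross products: AB x AP = 166.45, BC x BP = 81.9, CA x CP = 42.9
All same sign? yes

Yes, inside


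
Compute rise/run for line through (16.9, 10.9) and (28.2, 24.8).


slope = (y2-y1)/(x2-x1) = (24.8-10.9)/(28.2-16.9) = 13.9/11.3 = 1.2301

1.2301


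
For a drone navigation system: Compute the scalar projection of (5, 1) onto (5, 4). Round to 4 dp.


u.v = 29, |v| = sqrt(41) = 6.4031
Scalar projection = u.v / |v| = 29 / sqrt(41) = 4.529

4.529


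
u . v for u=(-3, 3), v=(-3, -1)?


u . v = u_x*v_x + u_y*v_y = (-3)*(-3) + 3*(-1)
= 9 + (-3) = 6

6


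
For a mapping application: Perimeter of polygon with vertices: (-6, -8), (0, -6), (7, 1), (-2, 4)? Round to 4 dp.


Sides: (-6, -8)->(0, -6): sqrt(40) = 6.324555, (0, -6)->(7, 1): sqrt(98) = 9.899495, (7, 1)->(-2, 4): sqrt(90) = 9.486833, (-2, 4)->(-6, -8): sqrt(160) = 12.649111
Sum = 38.359994
Perimeter = 38.36

38.36


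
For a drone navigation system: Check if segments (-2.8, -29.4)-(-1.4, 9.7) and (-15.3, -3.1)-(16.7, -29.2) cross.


Cross products: d1=-515.35, d2=772.39, d3=525.57, d4=-762.17
d1*d2 < 0 and d3*d4 < 0? yes

Yes, they intersect


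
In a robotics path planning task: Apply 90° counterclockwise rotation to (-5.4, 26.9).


90° CCW: (x,y) -> (-y, x)
(-5.4,26.9) -> (-26.9, -5.4)

(-26.9, -5.4)


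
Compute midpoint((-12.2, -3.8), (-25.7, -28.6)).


M = (((-12.2)+(-25.7))/2, ((-3.8)+(-28.6))/2)
= (-18.95, -16.2)

(-18.95, -16.2)


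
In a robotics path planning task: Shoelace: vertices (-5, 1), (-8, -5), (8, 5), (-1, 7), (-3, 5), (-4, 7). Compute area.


Shoelace sum: ((-5)*(-5) - (-8)*1) + ((-8)*5 - 8*(-5)) + (8*7 - (-1)*5) + ((-1)*5 - (-3)*7) + ((-3)*7 - (-4)*5) + ((-4)*1 - (-5)*7)
= 140
Area = |140|/2 = 70

70


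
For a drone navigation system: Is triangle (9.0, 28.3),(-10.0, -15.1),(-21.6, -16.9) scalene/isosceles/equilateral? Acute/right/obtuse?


Side lengths squared: AB^2=2244.56, BC^2=137.8, CA^2=2979.4
Sorted: [137.8, 2244.56, 2979.4]
By sides: Scalene, By angles: Obtuse

Scalene, Obtuse


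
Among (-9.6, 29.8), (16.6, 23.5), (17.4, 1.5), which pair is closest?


d(P0,P1) = 26.9468, d(P0,P2) = 39.1138, d(P1,P2) = 22.0145
Closest: P1 and P2

Closest pair: (16.6, 23.5) and (17.4, 1.5), distance = 22.0145


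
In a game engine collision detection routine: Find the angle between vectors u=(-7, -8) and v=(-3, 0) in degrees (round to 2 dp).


u.v = 21, |u| = sqrt(113) = 10.6301, |v| = sqrt(9) = 3
cos(theta) = u.v/(|u||v|) = 21/sqrt(1017) = 0.658505
theta = acos(0.658505) = 48.81 degrees

48.81 degrees


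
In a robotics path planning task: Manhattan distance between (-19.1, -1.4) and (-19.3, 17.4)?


|(-19.1)-(-19.3)| + |(-1.4)-17.4| = 0.2 + 18.8 = 19

19


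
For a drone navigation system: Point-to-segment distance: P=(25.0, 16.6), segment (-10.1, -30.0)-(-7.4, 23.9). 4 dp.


Project P onto AB: t = 0.8949 (clamped to [0,1])
Closest point on segment: (-7.6837, 18.2372)
Distance: 32.7246

32.7246


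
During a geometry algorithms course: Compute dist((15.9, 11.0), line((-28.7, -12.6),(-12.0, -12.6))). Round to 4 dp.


|cross product| = 394.12
|line direction| = sqrt(278.89) = 16.7
Distance = 394.12/sqrt(278.89) = 23.6

23.6


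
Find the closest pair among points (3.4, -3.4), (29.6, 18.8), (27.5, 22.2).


d(P0,P1) = 34.3406, d(P0,P2) = 35.1592, d(P1,P2) = 3.9962
Closest: P1 and P2

Closest pair: (29.6, 18.8) and (27.5, 22.2), distance = 3.9962


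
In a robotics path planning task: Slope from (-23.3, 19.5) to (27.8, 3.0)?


slope = (y2-y1)/(x2-x1) = (3-19.5)/(27.8-(-23.3)) = (-16.5)/51.1 = -0.3229

-0.3229


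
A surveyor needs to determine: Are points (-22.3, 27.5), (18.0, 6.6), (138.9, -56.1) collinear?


Cross product: (18-(-22.3))*((-56.1)-27.5) - (6.6-27.5)*(138.9-(-22.3))
= 0

Yes, collinear


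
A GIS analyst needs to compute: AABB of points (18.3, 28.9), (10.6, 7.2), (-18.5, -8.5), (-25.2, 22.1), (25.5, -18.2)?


x range: [-25.2, 25.5]
y range: [-18.2, 28.9]
Bounding box: (-25.2,-18.2) to (25.5,28.9)

(-25.2,-18.2) to (25.5,28.9)


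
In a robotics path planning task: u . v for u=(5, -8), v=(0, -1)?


u . v = u_x*v_x + u_y*v_y = 5*0 + (-8)*(-1)
= 0 + 8 = 8

8


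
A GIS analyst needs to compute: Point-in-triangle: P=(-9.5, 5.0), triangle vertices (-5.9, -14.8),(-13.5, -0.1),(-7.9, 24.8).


Cross products: AB x AP = -97.56, BC x BP = -71.04, CA x CP = -102.96
All same sign? yes

Yes, inside


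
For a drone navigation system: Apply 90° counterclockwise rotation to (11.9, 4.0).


90° CCW: (x,y) -> (-y, x)
(11.9,4) -> (-4, 11.9)

(-4, 11.9)


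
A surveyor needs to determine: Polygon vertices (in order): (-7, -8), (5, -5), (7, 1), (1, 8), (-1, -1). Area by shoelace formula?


Shoelace sum: ((-7)*(-5) - 5*(-8)) + (5*1 - 7*(-5)) + (7*8 - 1*1) + (1*(-1) - (-1)*8) + ((-1)*(-8) - (-7)*(-1))
= 178
Area = |178|/2 = 89

89


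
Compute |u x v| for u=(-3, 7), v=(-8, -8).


|u x v| = |(-3)*(-8) - 7*(-8)|
= |24 - (-56)| = 80

80


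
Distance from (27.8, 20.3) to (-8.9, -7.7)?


dx=-36.7, dy=-28
d^2 = (-36.7)^2 + (-28)^2 = 2130.89
d = sqrt(2130.89) = 46.1616

46.1616


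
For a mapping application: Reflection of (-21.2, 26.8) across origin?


Reflection over origin: (x,y) -> (-x,-y)
(-21.2, 26.8) -> (21.2, -26.8)

(21.2, -26.8)


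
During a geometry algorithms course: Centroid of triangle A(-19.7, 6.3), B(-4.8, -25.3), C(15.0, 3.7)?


Centroid = ((x_A+x_B+x_C)/3, (y_A+y_B+y_C)/3)
= (((-19.7)+(-4.8)+15)/3, (6.3+(-25.3)+3.7)/3)
= (-3.1667, -5.1)

(-3.1667, -5.1)


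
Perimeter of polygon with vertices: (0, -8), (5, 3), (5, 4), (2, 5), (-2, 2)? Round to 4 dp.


Sides: (0, -8)->(5, 3): sqrt(146) = 12.083046, (5, 3)->(5, 4): sqrt(1) = 1, (5, 4)->(2, 5): sqrt(10) = 3.162278, (2, 5)->(-2, 2): sqrt(25) = 5, (-2, 2)->(0, -8): sqrt(104) = 10.198039
Sum = 31.443363
Perimeter = 31.4434

31.4434


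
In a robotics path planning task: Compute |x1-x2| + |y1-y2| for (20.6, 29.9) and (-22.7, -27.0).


|20.6-(-22.7)| + |29.9-(-27)| = 43.3 + 56.9 = 100.2

100.2


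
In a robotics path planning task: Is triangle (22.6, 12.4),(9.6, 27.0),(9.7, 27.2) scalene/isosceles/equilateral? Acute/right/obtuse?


Side lengths squared: AB^2=382.16, BC^2=0.05, CA^2=385.45
Sorted: [0.05, 382.16, 385.45]
By sides: Scalene, By angles: Obtuse

Scalene, Obtuse


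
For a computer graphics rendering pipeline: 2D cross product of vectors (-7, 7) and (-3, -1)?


u x v = u_x*v_y - u_y*v_x = (-7)*(-1) - 7*(-3)
= 7 - (-21) = 28

28


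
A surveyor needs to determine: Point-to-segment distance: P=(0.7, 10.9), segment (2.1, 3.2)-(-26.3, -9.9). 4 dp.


Project P onto AB: t = 0 (clamped to [0,1])
Closest point on segment: (2.1, 3.2)
Distance: 7.8262

7.8262


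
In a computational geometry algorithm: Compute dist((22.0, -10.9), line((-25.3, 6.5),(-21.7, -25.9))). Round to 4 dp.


|cross product| = 1469.88
|line direction| = sqrt(1062.72) = 32.5994
Distance = 1469.88/sqrt(1062.72) = 45.0892

45.0892


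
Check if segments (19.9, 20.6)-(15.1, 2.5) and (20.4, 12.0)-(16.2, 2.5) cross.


Cross products: d1=-40.87, d2=-10.45, d3=50.33, d4=19.91
d1*d2 < 0 and d3*d4 < 0? no

No, they don't intersect


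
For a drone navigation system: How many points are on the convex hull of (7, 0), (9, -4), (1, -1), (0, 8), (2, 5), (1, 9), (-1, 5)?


Convex hull vertices (CCW): (-1, 5), (1, -1), (9, -4), (7, 0), (1, 9), (0, 8)
Count = 6

6


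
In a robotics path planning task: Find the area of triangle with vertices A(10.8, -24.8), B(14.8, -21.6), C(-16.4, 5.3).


Area = |x_A(y_B-y_C) + x_B(y_C-y_A) + x_C(y_A-y_B)|/2
= |(-290.52) + 445.48 + 52.48|/2
= 207.44/2 = 103.72

103.72


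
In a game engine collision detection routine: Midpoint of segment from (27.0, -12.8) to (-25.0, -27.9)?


M = ((27+(-25))/2, ((-12.8)+(-27.9))/2)
= (1, -20.35)

(1, -20.35)


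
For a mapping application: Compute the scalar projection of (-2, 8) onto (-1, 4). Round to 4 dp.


u.v = 34, |v| = sqrt(17) = 4.1231
Scalar projection = u.v / |v| = 34 / sqrt(17) = 8.2462

8.2462


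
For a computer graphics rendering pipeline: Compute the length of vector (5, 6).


|u| = sqrt(5^2 + 6^2) = sqrt(61) = 7.8102

7.8102


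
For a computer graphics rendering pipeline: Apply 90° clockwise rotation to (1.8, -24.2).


90° CW: (x,y) -> (y, -x)
(1.8,-24.2) -> (-24.2, -1.8)

(-24.2, -1.8)


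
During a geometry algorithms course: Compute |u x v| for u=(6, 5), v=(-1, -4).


|u x v| = |6*(-4) - 5*(-1)|
= |(-24) - (-5)| = 19

19


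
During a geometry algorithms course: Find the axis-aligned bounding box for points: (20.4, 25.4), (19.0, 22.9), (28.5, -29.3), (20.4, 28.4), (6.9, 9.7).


x range: [6.9, 28.5]
y range: [-29.3, 28.4]
Bounding box: (6.9,-29.3) to (28.5,28.4)

(6.9,-29.3) to (28.5,28.4)


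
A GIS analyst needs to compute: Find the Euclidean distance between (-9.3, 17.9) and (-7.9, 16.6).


dx=1.4, dy=-1.3
d^2 = 1.4^2 + (-1.3)^2 = 3.65
d = sqrt(3.65) = 1.9105

1.9105


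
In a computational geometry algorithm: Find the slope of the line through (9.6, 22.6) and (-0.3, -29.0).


slope = (y2-y1)/(x2-x1) = ((-29)-22.6)/((-0.3)-9.6) = (-51.6)/(-9.9) = 5.2121

5.2121


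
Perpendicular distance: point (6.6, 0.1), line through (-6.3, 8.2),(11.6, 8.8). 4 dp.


|cross product| = 152.73
|line direction| = sqrt(320.77) = 17.9101
Distance = 152.73/sqrt(320.77) = 8.5276

8.5276


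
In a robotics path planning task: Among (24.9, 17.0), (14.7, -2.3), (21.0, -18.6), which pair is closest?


d(P0,P1) = 21.8296, d(P0,P2) = 35.813, d(P1,P2) = 17.4751
Closest: P1 and P2

Closest pair: (14.7, -2.3) and (21.0, -18.6), distance = 17.4751


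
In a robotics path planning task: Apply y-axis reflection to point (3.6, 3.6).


Reflection over y-axis: (x,y) -> (-x,y)
(3.6, 3.6) -> (-3.6, 3.6)

(-3.6, 3.6)


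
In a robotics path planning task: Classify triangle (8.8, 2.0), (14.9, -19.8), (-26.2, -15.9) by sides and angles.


Side lengths squared: AB^2=512.45, BC^2=1704.42, CA^2=1545.41
Sorted: [512.45, 1545.41, 1704.42]
By sides: Scalene, By angles: Acute

Scalene, Acute


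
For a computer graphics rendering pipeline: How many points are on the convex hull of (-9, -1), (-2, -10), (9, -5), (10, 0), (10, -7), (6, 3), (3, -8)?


Convex hull vertices (CCW): (-9, -1), (-2, -10), (10, -7), (10, 0), (6, 3)
Count = 5

5


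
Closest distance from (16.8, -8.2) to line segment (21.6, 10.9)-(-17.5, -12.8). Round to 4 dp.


Project P onto AB: t = 0.3063 (clamped to [0,1])
Closest point on segment: (9.6231, 3.6404)
Distance: 13.8456

13.8456


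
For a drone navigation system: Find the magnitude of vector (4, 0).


|u| = sqrt(4^2 + 0^2) = sqrt(16) = 4

4


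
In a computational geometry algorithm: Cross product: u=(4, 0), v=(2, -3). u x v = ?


u x v = u_x*v_y - u_y*v_x = 4*(-3) - 0*2
= (-12) - 0 = -12

-12


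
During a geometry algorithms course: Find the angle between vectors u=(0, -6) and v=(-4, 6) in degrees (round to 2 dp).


u.v = -36, |u| = sqrt(36) = 6, |v| = sqrt(52) = 7.2111
cos(theta) = u.v/(|u||v|) = -36/sqrt(1872) = -0.83205
theta = acos(-0.83205) = 146.31 degrees

146.31 degrees


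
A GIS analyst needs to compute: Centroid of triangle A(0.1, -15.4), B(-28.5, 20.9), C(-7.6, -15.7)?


Centroid = ((x_A+x_B+x_C)/3, (y_A+y_B+y_C)/3)
= ((0.1+(-28.5)+(-7.6))/3, ((-15.4)+20.9+(-15.7))/3)
= (-12, -3.4)

(-12, -3.4)


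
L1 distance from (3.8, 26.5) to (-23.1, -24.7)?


|3.8-(-23.1)| + |26.5-(-24.7)| = 26.9 + 51.2 = 78.1

78.1


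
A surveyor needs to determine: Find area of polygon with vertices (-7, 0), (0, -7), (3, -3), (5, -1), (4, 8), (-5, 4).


Shoelace sum: ((-7)*(-7) - 0*0) + (0*(-3) - 3*(-7)) + (3*(-1) - 5*(-3)) + (5*8 - 4*(-1)) + (4*4 - (-5)*8) + ((-5)*0 - (-7)*4)
= 210
Area = |210|/2 = 105

105


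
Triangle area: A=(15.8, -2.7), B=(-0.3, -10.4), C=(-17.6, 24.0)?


Area = |x_A(y_B-y_C) + x_B(y_C-y_A) + x_C(y_A-y_B)|/2
= |(-543.52) + (-8.01) + (-135.52)|/2
= 687.05/2 = 343.525

343.525


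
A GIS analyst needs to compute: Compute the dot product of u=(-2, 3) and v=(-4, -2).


u . v = u_x*v_x + u_y*v_y = (-2)*(-4) + 3*(-2)
= 8 + (-6) = 2

2


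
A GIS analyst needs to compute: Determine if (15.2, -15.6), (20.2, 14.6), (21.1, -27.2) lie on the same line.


Cross product: (20.2-15.2)*((-27.2)-(-15.6)) - (14.6-(-15.6))*(21.1-15.2)
= -236.18

No, not collinear


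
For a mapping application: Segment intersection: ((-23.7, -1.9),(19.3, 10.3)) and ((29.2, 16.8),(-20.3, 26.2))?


Cross products: d1=1422.91, d2=414.81, d3=158.72, d4=1166.82
d1*d2 < 0 and d3*d4 < 0? no

No, they don't intersect


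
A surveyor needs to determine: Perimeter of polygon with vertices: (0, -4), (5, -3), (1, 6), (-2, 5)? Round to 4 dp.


Sides: (0, -4)->(5, -3): sqrt(26) = 5.09902, (5, -3)->(1, 6): sqrt(97) = 9.848858, (1, 6)->(-2, 5): sqrt(10) = 3.162278, (-2, 5)->(0, -4): sqrt(85) = 9.219544
Sum = 27.3297
Perimeter = 27.3297

27.3297


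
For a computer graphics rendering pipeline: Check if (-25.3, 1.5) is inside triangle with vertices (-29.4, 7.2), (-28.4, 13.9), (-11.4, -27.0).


Cross products: AB x AP = -33.17, BC x BP = -84.01, CA x CP = -37.62
All same sign? yes

Yes, inside


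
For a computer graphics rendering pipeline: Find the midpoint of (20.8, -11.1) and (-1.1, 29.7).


M = ((20.8+(-1.1))/2, ((-11.1)+29.7)/2)
= (9.85, 9.3)

(9.85, 9.3)


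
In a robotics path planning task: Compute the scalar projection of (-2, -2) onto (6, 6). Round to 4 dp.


u.v = -24, |v| = sqrt(72) = 8.4853
Scalar projection = u.v / |v| = -24 / sqrt(72) = -2.8284

-2.8284


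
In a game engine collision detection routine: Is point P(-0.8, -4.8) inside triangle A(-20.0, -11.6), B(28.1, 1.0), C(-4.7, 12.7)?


Cross products: AB x AP = 85.16, BC x BP = 528.37, CA x CP = 362.52
All same sign? yes

Yes, inside


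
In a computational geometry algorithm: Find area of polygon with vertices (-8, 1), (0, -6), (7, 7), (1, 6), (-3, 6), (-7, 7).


Shoelace sum: ((-8)*(-6) - 0*1) + (0*7 - 7*(-6)) + (7*6 - 1*7) + (1*6 - (-3)*6) + ((-3)*7 - (-7)*6) + ((-7)*1 - (-8)*7)
= 219
Area = |219|/2 = 109.5

109.5


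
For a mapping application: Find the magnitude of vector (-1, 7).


|u| = sqrt((-1)^2 + 7^2) = sqrt(50) = 7.0711

7.0711


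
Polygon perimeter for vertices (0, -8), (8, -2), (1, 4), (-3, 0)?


Sides: (0, -8)->(8, -2): sqrt(100) = 10, (8, -2)->(1, 4): sqrt(85) = 9.219544, (1, 4)->(-3, 0): sqrt(32) = 5.656854, (-3, 0)->(0, -8): sqrt(73) = 8.544004
Sum = 33.420402
Perimeter = 33.4204

33.4204


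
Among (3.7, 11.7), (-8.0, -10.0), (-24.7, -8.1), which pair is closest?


d(P0,P1) = 24.6532, d(P0,P2) = 34.6208, d(P1,P2) = 16.8077
Closest: P1 and P2

Closest pair: (-8.0, -10.0) and (-24.7, -8.1), distance = 16.8077


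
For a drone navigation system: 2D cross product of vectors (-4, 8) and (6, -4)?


u x v = u_x*v_y - u_y*v_x = (-4)*(-4) - 8*6
= 16 - 48 = -32

-32


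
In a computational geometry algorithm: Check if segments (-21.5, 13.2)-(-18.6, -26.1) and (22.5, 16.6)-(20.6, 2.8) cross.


Cross products: d1=-600.74, d2=-486.05, d3=1739.06, d4=1624.37
d1*d2 < 0 and d3*d4 < 0? no

No, they don't intersect


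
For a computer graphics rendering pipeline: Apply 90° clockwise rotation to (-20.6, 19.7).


90° CW: (x,y) -> (y, -x)
(-20.6,19.7) -> (19.7, 20.6)

(19.7, 20.6)


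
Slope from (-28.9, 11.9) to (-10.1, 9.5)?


slope = (y2-y1)/(x2-x1) = (9.5-11.9)/((-10.1)-(-28.9)) = (-2.4)/18.8 = -0.1277

-0.1277


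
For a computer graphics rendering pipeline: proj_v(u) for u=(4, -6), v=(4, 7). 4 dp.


u.v = -26, |v| = sqrt(65) = 8.0623
Scalar projection = u.v / |v| = -26 / sqrt(65) = -3.2249

-3.2249


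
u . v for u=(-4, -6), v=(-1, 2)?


u . v = u_x*v_x + u_y*v_y = (-4)*(-1) + (-6)*2
= 4 + (-12) = -8

-8


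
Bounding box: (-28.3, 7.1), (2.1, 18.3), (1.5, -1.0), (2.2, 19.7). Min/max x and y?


x range: [-28.3, 2.2]
y range: [-1, 19.7]
Bounding box: (-28.3,-1) to (2.2,19.7)

(-28.3,-1) to (2.2,19.7)


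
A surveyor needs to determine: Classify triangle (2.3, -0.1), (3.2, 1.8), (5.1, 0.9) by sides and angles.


Side lengths squared: AB^2=4.42, BC^2=4.42, CA^2=8.84
Sorted: [4.42, 4.42, 8.84]
By sides: Isosceles, By angles: Right

Isosceles, Right


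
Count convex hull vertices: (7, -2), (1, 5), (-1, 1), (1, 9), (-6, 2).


Convex hull vertices (CCW): (-6, 2), (7, -2), (1, 9)
Count = 3

3


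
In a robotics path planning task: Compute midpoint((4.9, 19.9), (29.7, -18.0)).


M = ((4.9+29.7)/2, (19.9+(-18))/2)
= (17.3, 0.95)

(17.3, 0.95)


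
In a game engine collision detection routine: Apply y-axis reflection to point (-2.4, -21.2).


Reflection over y-axis: (x,y) -> (-x,y)
(-2.4, -21.2) -> (2.4, -21.2)

(2.4, -21.2)


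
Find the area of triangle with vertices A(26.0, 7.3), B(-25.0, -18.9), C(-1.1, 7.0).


Area = |x_A(y_B-y_C) + x_B(y_C-y_A) + x_C(y_A-y_B)|/2
= |(-673.4) + 7.5 + (-28.82)|/2
= 694.72/2 = 347.36

347.36


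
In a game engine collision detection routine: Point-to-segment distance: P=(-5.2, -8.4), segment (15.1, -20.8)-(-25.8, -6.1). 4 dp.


Project P onto AB: t = 0.5361 (clamped to [0,1])
Closest point on segment: (-6.8246, -12.92)
Distance: 4.8031

4.8031


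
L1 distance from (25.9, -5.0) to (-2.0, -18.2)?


|25.9-(-2)| + |(-5)-(-18.2)| = 27.9 + 13.2 = 41.1

41.1


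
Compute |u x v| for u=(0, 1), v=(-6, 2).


|u x v| = |0*2 - 1*(-6)|
= |0 - (-6)| = 6

6


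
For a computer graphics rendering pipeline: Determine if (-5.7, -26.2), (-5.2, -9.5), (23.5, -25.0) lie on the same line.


Cross product: ((-5.2)-(-5.7))*((-25)-(-26.2)) - ((-9.5)-(-26.2))*(23.5-(-5.7))
= -487.04

No, not collinear


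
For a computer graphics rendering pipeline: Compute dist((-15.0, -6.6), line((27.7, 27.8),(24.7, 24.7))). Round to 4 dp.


|cross product| = 29.17
|line direction| = sqrt(18.61) = 4.3139
Distance = 29.17/sqrt(18.61) = 6.7618

6.7618


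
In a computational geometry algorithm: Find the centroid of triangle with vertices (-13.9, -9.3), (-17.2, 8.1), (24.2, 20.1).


Centroid = ((x_A+x_B+x_C)/3, (y_A+y_B+y_C)/3)
= (((-13.9)+(-17.2)+24.2)/3, ((-9.3)+8.1+20.1)/3)
= (-2.3, 6.3)

(-2.3, 6.3)


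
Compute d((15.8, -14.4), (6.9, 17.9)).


dx=-8.9, dy=32.3
d^2 = (-8.9)^2 + 32.3^2 = 1122.5
d = sqrt(1122.5) = 33.5037

33.5037


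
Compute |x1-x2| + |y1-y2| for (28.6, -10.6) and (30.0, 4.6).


|28.6-30| + |(-10.6)-4.6| = 1.4 + 15.2 = 16.6

16.6


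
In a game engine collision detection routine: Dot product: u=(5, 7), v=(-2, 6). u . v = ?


u . v = u_x*v_x + u_y*v_y = 5*(-2) + 7*6
= (-10) + 42 = 32

32


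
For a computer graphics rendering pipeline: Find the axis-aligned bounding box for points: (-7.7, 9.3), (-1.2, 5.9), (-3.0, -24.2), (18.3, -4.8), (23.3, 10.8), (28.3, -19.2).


x range: [-7.7, 28.3]
y range: [-24.2, 10.8]
Bounding box: (-7.7,-24.2) to (28.3,10.8)

(-7.7,-24.2) to (28.3,10.8)


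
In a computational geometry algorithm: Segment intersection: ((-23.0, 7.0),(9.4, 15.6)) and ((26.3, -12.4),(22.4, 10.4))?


Cross products: d1=1048.38, d2=276.12, d3=-1052.54, d4=-280.28
d1*d2 < 0 and d3*d4 < 0? no

No, they don't intersect


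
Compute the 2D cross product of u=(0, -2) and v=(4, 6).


u x v = u_x*v_y - u_y*v_x = 0*6 - (-2)*4
= 0 - (-8) = 8

8


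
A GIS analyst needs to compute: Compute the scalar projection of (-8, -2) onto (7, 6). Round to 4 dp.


u.v = -68, |v| = sqrt(85) = 9.2195
Scalar projection = u.v / |v| = -68 / sqrt(85) = -7.3756

-7.3756
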